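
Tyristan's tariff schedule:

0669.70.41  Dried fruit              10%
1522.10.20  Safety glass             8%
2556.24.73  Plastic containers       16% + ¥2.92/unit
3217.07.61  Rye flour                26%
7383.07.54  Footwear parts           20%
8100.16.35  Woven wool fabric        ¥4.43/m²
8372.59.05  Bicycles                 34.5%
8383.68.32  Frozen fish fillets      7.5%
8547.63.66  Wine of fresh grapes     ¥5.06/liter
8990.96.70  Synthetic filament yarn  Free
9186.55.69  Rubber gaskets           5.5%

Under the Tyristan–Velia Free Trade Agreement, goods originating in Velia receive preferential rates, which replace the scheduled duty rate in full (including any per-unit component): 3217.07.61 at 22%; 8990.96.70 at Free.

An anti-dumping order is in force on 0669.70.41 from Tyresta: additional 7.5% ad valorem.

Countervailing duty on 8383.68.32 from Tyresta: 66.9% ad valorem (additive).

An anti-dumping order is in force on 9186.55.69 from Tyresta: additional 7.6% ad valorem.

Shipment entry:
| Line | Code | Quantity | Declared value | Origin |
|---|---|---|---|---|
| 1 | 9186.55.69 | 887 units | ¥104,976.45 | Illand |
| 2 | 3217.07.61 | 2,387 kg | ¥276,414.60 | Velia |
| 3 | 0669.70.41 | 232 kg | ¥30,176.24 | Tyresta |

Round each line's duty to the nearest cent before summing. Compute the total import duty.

Line 1 (9186.55.69, Illand, 887 units, ¥104,976.45):
Base rate for 9186.55.69 is 5.5%.
The additional-duty order on 9186.55.69 targets Tyresta, not Illand; it does not apply.
Duty = ¥104,976.45 × 5.5% = ¥5,773.70.
Line 2 (3217.07.61, Velia, 2,387 kg, ¥276,414.60):
Base rate for 3217.07.61 is 26%.
Origin Velia qualifies under the Tyristan–Velia agreement and 3217.07.61 is covered: preferential rate 22% applies instead.
Duty = ¥276,414.60 × 22% = ¥60,811.21.
Line 3 (0669.70.41, Tyresta, 232 kg, ¥30,176.24):
Base rate for 0669.70.41 is 10%.
Additional duty on 0669.70.41 from Tyresta: +7.5%. Applied ad valorem rate: 10% + 7.5% = 17.5%.
Duty = ¥30,176.24 × 17.5% = ¥5,280.84.
Total = ¥5,773.70 + ¥60,811.21 + ¥5,280.84 = ¥71,865.75.

¥71,865.75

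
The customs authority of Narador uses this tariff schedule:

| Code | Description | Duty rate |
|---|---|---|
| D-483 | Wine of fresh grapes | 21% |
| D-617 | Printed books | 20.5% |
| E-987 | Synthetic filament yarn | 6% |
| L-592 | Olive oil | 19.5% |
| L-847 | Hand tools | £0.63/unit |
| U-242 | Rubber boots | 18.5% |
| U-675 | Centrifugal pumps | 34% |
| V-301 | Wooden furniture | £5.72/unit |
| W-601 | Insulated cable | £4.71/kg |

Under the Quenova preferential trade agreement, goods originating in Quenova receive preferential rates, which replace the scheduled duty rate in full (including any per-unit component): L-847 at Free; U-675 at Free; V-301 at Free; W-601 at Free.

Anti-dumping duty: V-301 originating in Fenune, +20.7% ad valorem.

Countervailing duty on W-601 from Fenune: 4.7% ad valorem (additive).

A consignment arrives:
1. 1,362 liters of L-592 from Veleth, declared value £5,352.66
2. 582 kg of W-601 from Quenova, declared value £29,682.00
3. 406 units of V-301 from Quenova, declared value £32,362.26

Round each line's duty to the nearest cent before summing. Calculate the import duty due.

£1,043.77

Line 1 (L-592, Veleth, 1,362 liters, £5,352.66):
Base rate for L-592 is 19.5%.
Duty = £5,352.66 × 19.5% = £1,043.77.
Line 2 (W-601, Quenova, 582 kg, £29,682.00):
Base rate for W-601 is £4.71/kg.
Origin Quenova qualifies under the Narador–Quenova agreement and W-601 is covered: preferential rate Free applies instead.
The additional-duty order on W-601 targets Fenune, not Quenova; it does not apply.
Duty = £29,682.00 × 0% = £0.00.
Line 3 (V-301, Quenova, 406 units, £32,362.26):
Base rate for V-301 is £5.72/unit.
Origin Quenova qualifies under the Narador–Quenova agreement and V-301 is covered: preferential rate Free applies instead.
The additional-duty order on V-301 targets Fenune, not Quenova; it does not apply.
Duty = £32,362.26 × 0% = £0.00.
Total = £1,043.77 + £0.00 + £0.00 = £1,043.77.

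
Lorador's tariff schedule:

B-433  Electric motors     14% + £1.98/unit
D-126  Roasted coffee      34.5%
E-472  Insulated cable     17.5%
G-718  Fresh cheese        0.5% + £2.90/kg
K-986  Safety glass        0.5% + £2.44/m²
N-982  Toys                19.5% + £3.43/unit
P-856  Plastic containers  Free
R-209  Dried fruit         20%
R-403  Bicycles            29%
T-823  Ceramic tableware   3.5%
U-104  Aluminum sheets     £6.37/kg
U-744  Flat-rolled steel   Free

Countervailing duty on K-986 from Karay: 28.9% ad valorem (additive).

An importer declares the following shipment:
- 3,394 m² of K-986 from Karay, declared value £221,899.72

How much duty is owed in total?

£73,519.88

Line 1 (K-986, Karay, 3,394 m², £221,899.72):
Base rate for K-986 is 0.5% + £2.44/m².
Additional duty on K-986 from Karay: +28.9%. Applied ad valorem rate: 0.5% + 28.9% = 29.4%.
Duty = £221,899.72 × 29.4% + 3,394 × £2.44 = £73,519.88.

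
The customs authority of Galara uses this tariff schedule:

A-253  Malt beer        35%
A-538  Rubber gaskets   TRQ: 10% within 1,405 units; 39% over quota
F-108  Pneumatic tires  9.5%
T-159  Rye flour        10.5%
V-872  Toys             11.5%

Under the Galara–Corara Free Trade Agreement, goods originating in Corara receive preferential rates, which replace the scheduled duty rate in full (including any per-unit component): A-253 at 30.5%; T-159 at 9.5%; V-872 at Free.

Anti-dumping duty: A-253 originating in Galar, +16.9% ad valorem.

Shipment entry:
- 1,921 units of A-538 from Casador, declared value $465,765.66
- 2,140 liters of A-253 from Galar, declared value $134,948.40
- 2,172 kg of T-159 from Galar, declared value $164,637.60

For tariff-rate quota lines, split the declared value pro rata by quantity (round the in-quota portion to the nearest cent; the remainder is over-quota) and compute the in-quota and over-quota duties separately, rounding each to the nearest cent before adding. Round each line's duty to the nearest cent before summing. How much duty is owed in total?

$170,183.45

Line 1 (A-538, Casador, 1,921 units, $465,765.66):
Code A-538 is under a tariff-rate quota (threshold 1,405 units). In-quota: 1,405 units at 10%; over-quota: 516 units at 39%.
Pro-rata value split: in-quota = $465,765.66 × 1,405/1,921 = $340,656.30; over-quota = $465,765.66 − $340,656.30 = $125,109.36.
In-quota duty = $340,656.30 × 10% = $34,065.63. Over-quota duty = $125,109.36 × 39% = $48,792.65.
Line duty = $34,065.63 + $48,792.65 = $82,858.28.
Line 2 (A-253, Galar, 2,140 liters, $134,948.40):
Base rate for A-253 is 35%.
A-253 has an FTA preferential rate, but origin Galar is not Corara; base rate stands.
Additional duty on A-253 from Galar: +16.9%. Applied ad valorem rate: 35% + 16.9% = 51.9%.
Duty = $134,948.40 × 51.9% = $70,038.22.
Line 3 (T-159, Galar, 2,172 kg, $164,637.60):
Base rate for T-159 is 10.5%.
T-159 has an FTA preferential rate, but origin Galar is not Corara; base rate stands.
Duty = $164,637.60 × 10.5% = $17,286.95.
Total = $82,858.28 + $70,038.22 + $17,286.95 = $170,183.45.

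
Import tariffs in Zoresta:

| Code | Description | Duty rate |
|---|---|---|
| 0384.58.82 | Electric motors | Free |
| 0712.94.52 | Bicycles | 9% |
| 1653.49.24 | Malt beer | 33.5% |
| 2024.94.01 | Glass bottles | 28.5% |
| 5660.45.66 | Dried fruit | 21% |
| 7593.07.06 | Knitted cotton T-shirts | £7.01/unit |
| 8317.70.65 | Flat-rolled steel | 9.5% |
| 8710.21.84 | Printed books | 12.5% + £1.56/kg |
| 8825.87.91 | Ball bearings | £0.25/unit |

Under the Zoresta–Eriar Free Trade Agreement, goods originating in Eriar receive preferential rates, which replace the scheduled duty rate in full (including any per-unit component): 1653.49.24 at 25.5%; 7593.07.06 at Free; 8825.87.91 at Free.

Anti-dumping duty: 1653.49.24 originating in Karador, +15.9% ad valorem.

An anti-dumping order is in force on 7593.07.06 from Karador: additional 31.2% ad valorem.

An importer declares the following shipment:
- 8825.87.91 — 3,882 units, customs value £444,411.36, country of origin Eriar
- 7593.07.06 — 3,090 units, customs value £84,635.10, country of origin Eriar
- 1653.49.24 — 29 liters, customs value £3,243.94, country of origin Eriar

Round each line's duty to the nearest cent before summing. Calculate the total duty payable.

£827.20

Line 1 (8825.87.91, Eriar, 3,882 units, £444,411.36):
Base rate for 8825.87.91 is £0.25/unit.
Origin Eriar qualifies under the Zoresta–Eriar agreement and 8825.87.91 is covered: preferential rate Free applies instead.
Duty = £444,411.36 × 0% = £0.00.
Line 2 (7593.07.06, Eriar, 3,090 units, £84,635.10):
Base rate for 7593.07.06 is £7.01/unit.
Origin Eriar qualifies under the Zoresta–Eriar agreement and 7593.07.06 is covered: preferential rate Free applies instead.
The additional-duty order on 7593.07.06 targets Karador, not Eriar; it does not apply.
Duty = £84,635.10 × 0% = £0.00.
Line 3 (1653.49.24, Eriar, 29 liters, £3,243.94):
Base rate for 1653.49.24 is 33.5%.
Origin Eriar qualifies under the Zoresta–Eriar agreement and 1653.49.24 is covered: preferential rate 25.5% applies instead.
The additional-duty order on 1653.49.24 targets Karador, not Eriar; it does not apply.
Duty = £3,243.94 × 25.5% = £827.20.
Total = £0.00 + £0.00 + £827.20 = £827.20.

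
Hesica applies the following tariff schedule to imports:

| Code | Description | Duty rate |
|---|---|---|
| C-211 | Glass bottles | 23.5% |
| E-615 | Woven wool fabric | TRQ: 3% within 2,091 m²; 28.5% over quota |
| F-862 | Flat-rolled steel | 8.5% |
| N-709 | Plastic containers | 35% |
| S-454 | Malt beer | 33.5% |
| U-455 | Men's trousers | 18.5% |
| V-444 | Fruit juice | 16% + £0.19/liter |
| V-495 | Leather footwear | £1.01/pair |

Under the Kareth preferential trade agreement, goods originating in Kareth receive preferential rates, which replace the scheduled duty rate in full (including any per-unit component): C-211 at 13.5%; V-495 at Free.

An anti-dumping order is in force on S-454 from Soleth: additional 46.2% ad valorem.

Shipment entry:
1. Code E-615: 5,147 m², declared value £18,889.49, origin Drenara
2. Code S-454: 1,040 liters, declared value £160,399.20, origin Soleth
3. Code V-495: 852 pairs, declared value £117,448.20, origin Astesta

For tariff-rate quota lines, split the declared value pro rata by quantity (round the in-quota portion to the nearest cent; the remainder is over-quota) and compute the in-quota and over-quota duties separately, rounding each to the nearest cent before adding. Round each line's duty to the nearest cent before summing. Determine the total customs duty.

Line 1 (E-615, Drenara, 5,147 m², £18,889.49):
Code E-615 is under a tariff-rate quota (threshold 2,091 m²). In-quota: 2,091 m² at 3%; over-quota: 3,056 m² at 28.5%.
Pro-rata value split: in-quota = £18,889.49 × 2,091/5,147 = £7,673.97; over-quota = £18,889.49 − £7,673.97 = £11,215.52.
In-quota duty = £7,673.97 × 3% = £230.22. Over-quota duty = £11,215.52 × 28.5% = £3,196.42.
Line duty = £230.22 + £3,196.42 = £3,426.64.
Line 2 (S-454, Soleth, 1,040 liters, £160,399.20):
Base rate for S-454 is 33.5%.
Additional duty on S-454 from Soleth: +46.2%. Applied ad valorem rate: 33.5% + 46.2% = 79.7%.
Duty = £160,399.20 × 79.7% = £127,838.16.
Line 3 (V-495, Astesta, 852 pairs, £117,448.20):
Base rate for V-495 is £1.01/pair.
V-495 has an FTA preferential rate, but origin Astesta is not Kareth; base rate stands.
Duty = 852 × £1.01 = £860.52.
Total = £3,426.64 + £127,838.16 + £860.52 = £132,125.32.

£132,125.32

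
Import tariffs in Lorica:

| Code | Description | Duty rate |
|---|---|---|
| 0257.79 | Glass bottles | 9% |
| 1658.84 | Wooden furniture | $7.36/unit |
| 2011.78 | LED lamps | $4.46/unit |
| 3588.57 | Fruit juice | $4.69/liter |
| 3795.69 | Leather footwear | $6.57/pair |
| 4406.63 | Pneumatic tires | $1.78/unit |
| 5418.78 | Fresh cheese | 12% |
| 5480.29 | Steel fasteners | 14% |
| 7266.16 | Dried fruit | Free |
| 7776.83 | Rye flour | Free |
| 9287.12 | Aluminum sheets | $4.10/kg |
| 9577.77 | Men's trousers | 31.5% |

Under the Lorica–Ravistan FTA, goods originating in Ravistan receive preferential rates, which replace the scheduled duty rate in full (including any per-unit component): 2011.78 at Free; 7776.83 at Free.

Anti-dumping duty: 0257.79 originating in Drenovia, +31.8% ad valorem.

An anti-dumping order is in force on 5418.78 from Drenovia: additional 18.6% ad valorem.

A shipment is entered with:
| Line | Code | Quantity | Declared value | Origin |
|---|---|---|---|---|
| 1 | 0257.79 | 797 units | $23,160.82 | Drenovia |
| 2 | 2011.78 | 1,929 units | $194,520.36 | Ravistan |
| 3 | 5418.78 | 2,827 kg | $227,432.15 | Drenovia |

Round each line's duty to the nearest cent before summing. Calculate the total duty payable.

$79,043.85

Line 1 (0257.79, Drenovia, 797 units, $23,160.82):
Base rate for 0257.79 is 9%.
Additional duty on 0257.79 from Drenovia: +31.8%. Applied ad valorem rate: 9% + 31.8% = 40.8%.
Duty = $23,160.82 × 40.8% = $9,449.61.
Line 2 (2011.78, Ravistan, 1,929 units, $194,520.36):
Base rate for 2011.78 is $4.46/unit.
Origin Ravistan qualifies under the Lorica–Ravistan agreement and 2011.78 is covered: preferential rate Free applies instead.
Duty = $194,520.36 × 0% = $0.00.
Line 3 (5418.78, Drenovia, 2,827 kg, $227,432.15):
Base rate for 5418.78 is 12%.
Additional duty on 5418.78 from Drenovia: +18.6%. Applied ad valorem rate: 12% + 18.6% = 30.6%.
Duty = $227,432.15 × 30.6% = $69,594.24.
Total = $9,449.61 + $0.00 + $69,594.24 = $79,043.85.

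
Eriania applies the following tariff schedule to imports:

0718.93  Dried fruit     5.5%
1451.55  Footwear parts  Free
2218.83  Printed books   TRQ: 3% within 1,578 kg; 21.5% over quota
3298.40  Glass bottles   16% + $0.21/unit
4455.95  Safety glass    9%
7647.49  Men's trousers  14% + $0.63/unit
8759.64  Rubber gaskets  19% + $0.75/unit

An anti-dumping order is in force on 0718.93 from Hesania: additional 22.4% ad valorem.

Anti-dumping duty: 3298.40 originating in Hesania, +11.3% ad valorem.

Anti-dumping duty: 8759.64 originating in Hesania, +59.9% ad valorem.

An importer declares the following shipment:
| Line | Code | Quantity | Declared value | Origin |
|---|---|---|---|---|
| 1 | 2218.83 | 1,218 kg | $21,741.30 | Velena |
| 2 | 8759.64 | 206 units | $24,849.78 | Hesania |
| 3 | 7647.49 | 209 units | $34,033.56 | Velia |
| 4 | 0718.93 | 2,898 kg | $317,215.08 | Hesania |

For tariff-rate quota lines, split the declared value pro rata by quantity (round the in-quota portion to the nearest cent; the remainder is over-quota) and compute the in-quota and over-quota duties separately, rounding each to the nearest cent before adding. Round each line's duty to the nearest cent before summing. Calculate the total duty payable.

$113,812.60

Line 1 (2218.83, Velena, 1,218 kg, $21,741.30):
Code 2218.83 is under a tariff-rate quota (threshold 1,578 kg). Quantity 1,218 kg is within the quota, so the in-quota rate 3% applies to the full value.
Duty = $21,741.30 × 3% = $652.24.
Line 2 (8759.64, Hesania, 206 units, $24,849.78):
Base rate for 8759.64 is 19% + $0.75/unit.
Additional duty on 8759.64 from Hesania: +59.9%. Applied ad valorem rate: 19% + 59.9% = 78.9%.
Duty = $24,849.78 × 78.9% + 206 × $0.75 = $19,760.98.
Line 3 (7647.49, Velia, 209 units, $34,033.56):
Base rate for 7647.49 is 14% + $0.63/unit.
Duty = $34,033.56 × 14% + 209 × $0.63 = $4,896.37.
Line 4 (0718.93, Hesania, 2,898 kg, $317,215.08):
Base rate for 0718.93 is 5.5%.
Additional duty on 0718.93 from Hesania: +22.4%. Applied ad valorem rate: 5.5% + 22.4% = 27.9%.
Duty = $317,215.08 × 27.9% = $88,503.01.
Total = $652.24 + $19,760.98 + $4,896.37 + $88,503.01 = $113,812.60.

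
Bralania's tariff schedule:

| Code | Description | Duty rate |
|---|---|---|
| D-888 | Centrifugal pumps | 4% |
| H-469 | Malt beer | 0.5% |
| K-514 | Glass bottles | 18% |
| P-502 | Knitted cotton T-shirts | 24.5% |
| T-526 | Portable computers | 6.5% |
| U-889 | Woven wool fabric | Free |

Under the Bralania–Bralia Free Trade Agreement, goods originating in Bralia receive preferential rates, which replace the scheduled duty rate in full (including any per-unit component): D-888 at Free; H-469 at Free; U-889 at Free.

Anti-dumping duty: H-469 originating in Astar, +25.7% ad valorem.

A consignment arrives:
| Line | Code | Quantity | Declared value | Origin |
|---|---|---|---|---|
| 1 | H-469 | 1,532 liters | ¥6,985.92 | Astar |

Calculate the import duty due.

Line 1 (H-469, Astar, 1,532 liters, ¥6,985.92):
Base rate for H-469 is 0.5%.
H-469 has an FTA preferential rate, but origin Astar is not Bralia; base rate stands.
Additional duty on H-469 from Astar: +25.7%. Applied ad valorem rate: 0.5% + 25.7% = 26.2%.
Duty = ¥6,985.92 × 26.2% = ¥1,830.31.

¥1,830.31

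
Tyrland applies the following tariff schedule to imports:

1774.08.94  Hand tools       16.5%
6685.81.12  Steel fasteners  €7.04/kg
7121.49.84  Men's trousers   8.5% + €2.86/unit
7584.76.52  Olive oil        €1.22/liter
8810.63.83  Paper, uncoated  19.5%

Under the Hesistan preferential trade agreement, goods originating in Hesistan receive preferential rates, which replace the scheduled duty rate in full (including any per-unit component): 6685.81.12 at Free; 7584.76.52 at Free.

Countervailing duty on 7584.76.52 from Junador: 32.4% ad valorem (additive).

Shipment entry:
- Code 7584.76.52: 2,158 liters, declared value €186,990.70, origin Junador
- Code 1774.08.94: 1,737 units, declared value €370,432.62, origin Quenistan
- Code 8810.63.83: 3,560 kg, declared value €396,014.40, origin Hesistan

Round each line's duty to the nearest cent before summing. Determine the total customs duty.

Line 1 (7584.76.52, Junador, 2,158 liters, €186,990.70):
Base rate for 7584.76.52 is €1.22/liter.
7584.76.52 has an FTA preferential rate, but origin Junador is not Hesistan; base rate stands.
Additional duty on 7584.76.52 from Junador: +32.4% ad valorem. Applied ad valorem rate = 32.4%.
Duty = €186,990.70 × 32.4% + 2,158 × €1.22 = €63,217.75.
Line 2 (1774.08.94, Quenistan, 1,737 units, €370,432.62):
Base rate for 1774.08.94 is 16.5%.
Duty = €370,432.62 × 16.5% = €61,121.38.
Line 3 (8810.63.83, Hesistan, 3,560 kg, €396,014.40):
Base rate for 8810.63.83 is 19.5%.
Origin Hesistan is the FTA partner but 8810.63.83 is not on the preference list; base rate stands.
Duty = €396,014.40 × 19.5% = €77,222.81.
Total = €63,217.75 + €61,121.38 + €77,222.81 = €201,561.94.

€201,561.94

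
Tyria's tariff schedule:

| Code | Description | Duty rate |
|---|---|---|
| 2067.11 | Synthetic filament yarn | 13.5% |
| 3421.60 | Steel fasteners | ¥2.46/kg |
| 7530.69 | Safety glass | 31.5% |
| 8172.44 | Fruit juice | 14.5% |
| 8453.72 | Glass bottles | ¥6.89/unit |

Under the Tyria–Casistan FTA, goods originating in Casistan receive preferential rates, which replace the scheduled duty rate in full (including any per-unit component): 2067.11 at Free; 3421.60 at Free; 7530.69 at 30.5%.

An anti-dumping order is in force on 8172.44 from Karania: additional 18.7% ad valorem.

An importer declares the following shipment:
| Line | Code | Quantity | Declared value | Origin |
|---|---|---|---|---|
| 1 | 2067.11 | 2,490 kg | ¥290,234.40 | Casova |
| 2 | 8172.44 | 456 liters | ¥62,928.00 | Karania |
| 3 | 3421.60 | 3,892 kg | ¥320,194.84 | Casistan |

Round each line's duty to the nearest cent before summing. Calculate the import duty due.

¥60,073.74

Line 1 (2067.11, Casova, 2,490 kg, ¥290,234.40):
Base rate for 2067.11 is 13.5%.
2067.11 has an FTA preferential rate, but origin Casova is not Casistan; base rate stands.
Duty = ¥290,234.40 × 13.5% = ¥39,181.64.
Line 2 (8172.44, Karania, 456 liters, ¥62,928.00):
Base rate for 8172.44 is 14.5%.
Additional duty on 8172.44 from Karania: +18.7%. Applied ad valorem rate: 14.5% + 18.7% = 33.2%.
Duty = ¥62,928.00 × 33.2% = ¥20,892.10.
Line 3 (3421.60, Casistan, 3,892 kg, ¥320,194.84):
Base rate for 3421.60 is ¥2.46/kg.
Origin Casistan qualifies under the Tyria–Casistan agreement and 3421.60 is covered: preferential rate Free applies instead.
Duty = ¥320,194.84 × 0% = ¥0.00.
Total = ¥39,181.64 + ¥20,892.10 + ¥0.00 = ¥60,073.74.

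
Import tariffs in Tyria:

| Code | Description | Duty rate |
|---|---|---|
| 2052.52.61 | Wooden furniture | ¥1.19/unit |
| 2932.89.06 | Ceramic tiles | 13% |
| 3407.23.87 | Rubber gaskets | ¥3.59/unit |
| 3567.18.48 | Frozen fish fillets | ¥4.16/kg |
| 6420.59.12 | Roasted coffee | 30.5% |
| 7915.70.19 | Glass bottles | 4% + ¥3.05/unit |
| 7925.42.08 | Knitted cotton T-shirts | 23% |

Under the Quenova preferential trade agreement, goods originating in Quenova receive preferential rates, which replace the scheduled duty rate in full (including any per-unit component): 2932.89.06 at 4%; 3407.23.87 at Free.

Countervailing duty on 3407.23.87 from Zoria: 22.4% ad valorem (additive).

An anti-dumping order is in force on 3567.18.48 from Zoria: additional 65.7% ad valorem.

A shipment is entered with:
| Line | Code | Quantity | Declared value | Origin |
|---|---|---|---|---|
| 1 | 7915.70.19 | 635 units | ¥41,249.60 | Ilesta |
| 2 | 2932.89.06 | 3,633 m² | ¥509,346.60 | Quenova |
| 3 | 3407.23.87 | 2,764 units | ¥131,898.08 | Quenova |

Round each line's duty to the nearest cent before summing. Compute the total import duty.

Line 1 (7915.70.19, Ilesta, 635 units, ¥41,249.60):
Base rate for 7915.70.19 is 4% + ¥3.05/unit.
Duty = ¥41,249.60 × 4% + 635 × ¥3.05 = ¥3,586.73.
Line 2 (2932.89.06, Quenova, 3,633 m², ¥509,346.60):
Base rate for 2932.89.06 is 13%.
Origin Quenova qualifies under the Tyria–Quenova agreement and 2932.89.06 is covered: preferential rate 4% applies instead.
Duty = ¥509,346.60 × 4% = ¥20,373.86.
Line 3 (3407.23.87, Quenova, 2,764 units, ¥131,898.08):
Base rate for 3407.23.87 is ¥3.59/unit.
Origin Quenova qualifies under the Tyria–Quenova agreement and 3407.23.87 is covered: preferential rate Free applies instead.
The additional-duty order on 3407.23.87 targets Zoria, not Quenova; it does not apply.
Duty = ¥131,898.08 × 0% = ¥0.00.
Total = ¥3,586.73 + ¥20,373.86 + ¥0.00 = ¥23,960.59.

¥23,960.59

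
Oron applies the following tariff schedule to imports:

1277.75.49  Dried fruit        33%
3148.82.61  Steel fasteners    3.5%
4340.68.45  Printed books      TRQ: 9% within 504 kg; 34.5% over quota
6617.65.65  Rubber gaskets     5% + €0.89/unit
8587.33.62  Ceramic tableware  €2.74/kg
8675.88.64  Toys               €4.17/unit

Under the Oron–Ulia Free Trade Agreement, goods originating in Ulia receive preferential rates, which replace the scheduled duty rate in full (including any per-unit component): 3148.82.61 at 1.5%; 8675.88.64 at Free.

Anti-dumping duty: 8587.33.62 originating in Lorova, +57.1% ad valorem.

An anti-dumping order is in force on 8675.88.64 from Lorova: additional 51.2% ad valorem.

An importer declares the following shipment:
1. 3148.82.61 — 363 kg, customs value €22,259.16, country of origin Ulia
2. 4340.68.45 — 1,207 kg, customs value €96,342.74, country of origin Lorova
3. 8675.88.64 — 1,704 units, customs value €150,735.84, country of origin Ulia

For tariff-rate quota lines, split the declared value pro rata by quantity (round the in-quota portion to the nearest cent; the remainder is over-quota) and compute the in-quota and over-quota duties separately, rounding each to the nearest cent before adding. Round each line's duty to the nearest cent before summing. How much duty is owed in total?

€23,313.67

Line 1 (3148.82.61, Ulia, 363 kg, €22,259.16):
Base rate for 3148.82.61 is 3.5%.
Origin Ulia qualifies under the Oron–Ulia agreement and 3148.82.61 is covered: preferential rate 1.5% applies instead.
Duty = €22,259.16 × 1.5% = €333.89.
Line 2 (4340.68.45, Lorova, 1,207 kg, €96,342.74):
Code 4340.68.45 is under a tariff-rate quota (threshold 504 kg). In-quota: 504 kg at 9%; over-quota: 703 kg at 34.5%.
Pro-rata value split: in-quota = €96,342.74 × 504/1,207 = €40,229.28; over-quota = €96,342.74 − €40,229.28 = €56,113.46.
In-quota duty = €40,229.28 × 9% = €3,620.64. Over-quota duty = €56,113.46 × 34.5% = €19,359.14.
Line duty = €3,620.64 + €19,359.14 = €22,979.78.
Line 3 (8675.88.64, Ulia, 1,704 units, €150,735.84):
Base rate for 8675.88.64 is €4.17/unit.
Origin Ulia qualifies under the Oron–Ulia agreement and 8675.88.64 is covered: preferential rate Free applies instead.
The additional-duty order on 8675.88.64 targets Lorova, not Ulia; it does not apply.
Duty = €150,735.84 × 0% = €0.00.
Total = €333.89 + €22,979.78 + €0.00 = €23,313.67.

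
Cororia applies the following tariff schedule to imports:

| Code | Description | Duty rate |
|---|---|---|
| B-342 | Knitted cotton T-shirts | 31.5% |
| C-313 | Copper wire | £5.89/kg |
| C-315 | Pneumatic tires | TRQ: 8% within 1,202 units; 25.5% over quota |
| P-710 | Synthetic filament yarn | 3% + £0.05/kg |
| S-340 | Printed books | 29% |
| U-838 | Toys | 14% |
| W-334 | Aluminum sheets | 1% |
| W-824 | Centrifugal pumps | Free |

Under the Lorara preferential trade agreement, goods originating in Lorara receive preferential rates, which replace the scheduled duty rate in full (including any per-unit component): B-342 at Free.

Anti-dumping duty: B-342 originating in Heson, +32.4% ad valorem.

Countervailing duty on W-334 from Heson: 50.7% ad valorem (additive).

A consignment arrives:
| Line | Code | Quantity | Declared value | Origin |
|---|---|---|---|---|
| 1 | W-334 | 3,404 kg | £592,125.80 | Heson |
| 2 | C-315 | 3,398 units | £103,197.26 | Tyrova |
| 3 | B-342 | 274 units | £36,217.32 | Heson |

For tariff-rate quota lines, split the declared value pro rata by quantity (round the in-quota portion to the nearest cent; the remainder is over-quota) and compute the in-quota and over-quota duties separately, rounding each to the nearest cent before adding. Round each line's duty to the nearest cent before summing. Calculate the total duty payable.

£349,198.88

Line 1 (W-334, Heson, 3,404 kg, £592,125.80):
Base rate for W-334 is 1%.
Additional duty on W-334 from Heson: +50.7%. Applied ad valorem rate: 1% + 50.7% = 51.7%.
Duty = £592,125.80 × 51.7% = £306,129.04.
Line 2 (C-315, Tyrova, 3,398 units, £103,197.26):
Code C-315 is under a tariff-rate quota (threshold 1,202 units). In-quota: 1,202 units at 8%; over-quota: 2,196 units at 25.5%.
Pro-rata value split: in-quota = £103,197.26 × 1,202/3,398 = £36,504.74; over-quota = £103,197.26 − £36,504.74 = £66,692.52.
In-quota duty = £36,504.74 × 8% = £2,920.38. Over-quota duty = £66,692.52 × 25.5% = £17,006.59.
Line duty = £2,920.38 + £17,006.59 = £19,926.97.
Line 3 (B-342, Heson, 274 units, £36,217.32):
Base rate for B-342 is 31.5%.
B-342 has an FTA preferential rate, but origin Heson is not Lorara; base rate stands.
Additional duty on B-342 from Heson: +32.4%. Applied ad valorem rate: 31.5% + 32.4% = 63.9%.
Duty = £36,217.32 × 63.9% = £23,142.87.
Total = £306,129.04 + £19,926.97 + £23,142.87 = £349,198.88.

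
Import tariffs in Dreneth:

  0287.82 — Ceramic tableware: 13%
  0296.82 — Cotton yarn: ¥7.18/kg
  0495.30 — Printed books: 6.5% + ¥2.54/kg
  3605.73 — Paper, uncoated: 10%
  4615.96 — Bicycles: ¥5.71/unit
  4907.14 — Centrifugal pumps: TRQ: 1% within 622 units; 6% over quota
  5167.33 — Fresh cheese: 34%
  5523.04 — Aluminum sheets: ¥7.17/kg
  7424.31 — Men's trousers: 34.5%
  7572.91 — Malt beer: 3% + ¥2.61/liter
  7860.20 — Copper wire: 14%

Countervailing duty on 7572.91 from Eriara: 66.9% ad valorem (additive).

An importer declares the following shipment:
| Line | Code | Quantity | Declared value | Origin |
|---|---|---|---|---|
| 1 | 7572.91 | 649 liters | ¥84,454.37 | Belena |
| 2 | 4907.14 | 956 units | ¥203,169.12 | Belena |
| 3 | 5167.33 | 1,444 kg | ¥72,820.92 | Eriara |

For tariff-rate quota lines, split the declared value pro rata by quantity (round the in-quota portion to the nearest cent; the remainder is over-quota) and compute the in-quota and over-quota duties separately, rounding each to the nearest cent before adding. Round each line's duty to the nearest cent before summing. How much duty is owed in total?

¥34,567.40

Line 1 (7572.91, Belena, 649 liters, ¥84,454.37):
Base rate for 7572.91 is 3% + ¥2.61/liter.
The additional-duty order on 7572.91 targets Eriara, not Belena; it does not apply.
Duty = ¥84,454.37 × 3% + 649 × ¥2.61 = ¥4,227.52.
Line 2 (4907.14, Belena, 956 units, ¥203,169.12):
Code 4907.14 is under a tariff-rate quota (threshold 622 units). In-quota: 622 units at 1%; over-quota: 334 units at 6%.
Pro-rata value split: in-quota = ¥203,169.12 × 622/956 = ¥132,187.44; over-quota = ¥203,169.12 − ¥132,187.44 = ¥70,981.68.
In-quota duty = ¥132,187.44 × 1% = ¥1,321.87. Over-quota duty = ¥70,981.68 × 6% = ¥4,258.90.
Line duty = ¥1,321.87 + ¥4,258.90 = ¥5,580.77.
Line 3 (5167.33, Eriara, 1,444 kg, ¥72,820.92):
Base rate for 5167.33 is 34%.
Duty = ¥72,820.92 × 34% = ¥24,759.11.
Total = ¥4,227.52 + ¥5,580.77 + ¥24,759.11 = ¥34,567.40.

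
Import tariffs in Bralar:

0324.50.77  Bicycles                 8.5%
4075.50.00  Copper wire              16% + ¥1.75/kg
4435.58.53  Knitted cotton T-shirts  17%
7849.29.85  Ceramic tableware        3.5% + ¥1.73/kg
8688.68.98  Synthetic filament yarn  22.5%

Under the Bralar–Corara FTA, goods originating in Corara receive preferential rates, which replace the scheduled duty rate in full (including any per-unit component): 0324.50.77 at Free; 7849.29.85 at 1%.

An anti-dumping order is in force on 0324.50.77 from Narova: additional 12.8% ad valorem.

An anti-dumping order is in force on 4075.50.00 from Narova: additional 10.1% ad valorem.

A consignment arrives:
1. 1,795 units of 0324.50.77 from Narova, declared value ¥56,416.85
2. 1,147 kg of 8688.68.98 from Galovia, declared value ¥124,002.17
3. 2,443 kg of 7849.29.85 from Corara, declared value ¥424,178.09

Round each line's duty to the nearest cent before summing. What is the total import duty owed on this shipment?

Line 1 (0324.50.77, Narova, 1,795 units, ¥56,416.85):
Base rate for 0324.50.77 is 8.5%.
0324.50.77 has an FTA preferential rate, but origin Narova is not Corara; base rate stands.
Additional duty on 0324.50.77 from Narova: +12.8%. Applied ad valorem rate: 8.5% + 12.8% = 21.3%.
Duty = ¥56,416.85 × 21.3% = ¥12,016.79.
Line 2 (8688.68.98, Galovia, 1,147 kg, ¥124,002.17):
Base rate for 8688.68.98 is 22.5%.
Duty = ¥124,002.17 × 22.5% = ¥27,900.49.
Line 3 (7849.29.85, Corara, 2,443 kg, ¥424,178.09):
Base rate for 7849.29.85 is 3.5% + ¥1.73/kg.
Origin Corara qualifies under the Bralar–Corara agreement and 7849.29.85 is covered: preferential rate 1% applies instead.
Duty = ¥424,178.09 × 1% = ¥4,241.78.
Total = ¥12,016.79 + ¥27,900.49 + ¥4,241.78 = ¥44,159.06.

¥44,159.06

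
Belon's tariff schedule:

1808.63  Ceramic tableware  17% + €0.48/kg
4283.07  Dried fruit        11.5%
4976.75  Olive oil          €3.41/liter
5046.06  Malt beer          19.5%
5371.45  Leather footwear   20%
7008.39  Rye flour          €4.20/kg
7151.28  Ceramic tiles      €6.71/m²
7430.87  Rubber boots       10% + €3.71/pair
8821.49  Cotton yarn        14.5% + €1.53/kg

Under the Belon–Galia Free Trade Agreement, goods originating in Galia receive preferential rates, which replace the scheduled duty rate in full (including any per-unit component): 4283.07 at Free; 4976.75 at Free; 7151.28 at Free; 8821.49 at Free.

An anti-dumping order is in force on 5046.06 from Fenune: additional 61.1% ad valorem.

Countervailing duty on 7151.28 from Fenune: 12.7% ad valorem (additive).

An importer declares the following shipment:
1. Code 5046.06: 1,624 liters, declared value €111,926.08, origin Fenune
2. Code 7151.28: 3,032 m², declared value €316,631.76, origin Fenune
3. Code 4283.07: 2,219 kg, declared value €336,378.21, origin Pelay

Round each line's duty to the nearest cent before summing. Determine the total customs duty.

€189,452.86

Line 1 (5046.06, Fenune, 1,624 liters, €111,926.08):
Base rate for 5046.06 is 19.5%.
Additional duty on 5046.06 from Fenune: +61.1%. Applied ad valorem rate: 19.5% + 61.1% = 80.6%.
Duty = €111,926.08 × 80.6% = €90,212.42.
Line 2 (7151.28, Fenune, 3,032 m², €316,631.76):
Base rate for 7151.28 is €6.71/m².
7151.28 has an FTA preferential rate, but origin Fenune is not Galia; base rate stands.
Additional duty on 7151.28 from Fenune: +12.7% ad valorem. Applied ad valorem rate = 12.7%.
Duty = €316,631.76 × 12.7% + 3,032 × €6.71 = €60,556.95.
Line 3 (4283.07, Pelay, 2,219 kg, €336,378.21):
Base rate for 4283.07 is 11.5%.
4283.07 has an FTA preferential rate, but origin Pelay is not Galia; base rate stands.
Duty = €336,378.21 × 11.5% = €38,683.49.
Total = €90,212.42 + €60,556.95 + €38,683.49 = €189,452.86.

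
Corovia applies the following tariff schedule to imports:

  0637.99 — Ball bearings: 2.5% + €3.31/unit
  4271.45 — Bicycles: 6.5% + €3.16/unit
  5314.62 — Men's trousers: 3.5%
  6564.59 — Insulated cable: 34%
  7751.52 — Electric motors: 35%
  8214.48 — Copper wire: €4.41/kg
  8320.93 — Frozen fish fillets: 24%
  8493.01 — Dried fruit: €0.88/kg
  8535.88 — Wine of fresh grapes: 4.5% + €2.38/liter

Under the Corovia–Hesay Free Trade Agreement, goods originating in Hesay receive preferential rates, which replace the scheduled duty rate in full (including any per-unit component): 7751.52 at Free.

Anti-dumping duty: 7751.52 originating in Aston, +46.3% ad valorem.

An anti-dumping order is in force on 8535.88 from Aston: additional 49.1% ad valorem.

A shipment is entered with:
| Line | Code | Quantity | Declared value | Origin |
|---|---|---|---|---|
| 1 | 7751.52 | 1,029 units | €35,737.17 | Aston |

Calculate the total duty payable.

Line 1 (7751.52, Aston, 1,029 units, €35,737.17):
Base rate for 7751.52 is 35%.
7751.52 has an FTA preferential rate, but origin Aston is not Hesay; base rate stands.
Additional duty on 7751.52 from Aston: +46.3%. Applied ad valorem rate: 35% + 46.3% = 81.3%.
Duty = €35,737.17 × 81.3% = €29,054.32.

€29,054.32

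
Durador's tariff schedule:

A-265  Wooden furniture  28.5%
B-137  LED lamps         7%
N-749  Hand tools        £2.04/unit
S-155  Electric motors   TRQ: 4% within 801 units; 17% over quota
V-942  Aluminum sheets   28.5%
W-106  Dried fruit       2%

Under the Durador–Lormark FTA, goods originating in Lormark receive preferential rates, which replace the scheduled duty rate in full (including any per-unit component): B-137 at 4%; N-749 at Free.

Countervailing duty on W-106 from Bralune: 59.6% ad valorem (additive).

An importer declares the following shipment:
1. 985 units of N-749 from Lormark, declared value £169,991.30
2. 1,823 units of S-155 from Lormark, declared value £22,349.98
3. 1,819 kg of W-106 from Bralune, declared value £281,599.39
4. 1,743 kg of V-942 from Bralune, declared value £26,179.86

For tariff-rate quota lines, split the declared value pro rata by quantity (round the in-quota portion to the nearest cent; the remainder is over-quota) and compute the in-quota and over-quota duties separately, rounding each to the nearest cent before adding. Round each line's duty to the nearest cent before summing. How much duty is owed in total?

Line 1 (N-749, Lormark, 985 units, £169,991.30):
Base rate for N-749 is £2.04/unit.
Origin Lormark qualifies under the Durador–Lormark agreement and N-749 is covered: preferential rate Free applies instead.
Duty = £169,991.30 × 0% = £0.00.
Line 2 (S-155, Lormark, 1,823 units, £22,349.98):
Code S-155 is under a tariff-rate quota (threshold 801 units). In-quota: 801 units at 4%; over-quota: 1,022 units at 17%.
Pro-rata value split: in-quota = £22,349.98 × 801/1,823 = £9,820.26; over-quota = £22,349.98 − £9,820.26 = £12,529.72.
In-quota duty = £9,820.26 × 4% = £392.81. Over-quota duty = £12,529.72 × 17% = £2,130.05.
Line duty = £392.81 + £2,130.05 = £2,522.86.
Line 3 (W-106, Bralune, 1,819 kg, £281,599.39):
Base rate for W-106 is 2%.
Additional duty on W-106 from Bralune: +59.6%. Applied ad valorem rate: 2% + 59.6% = 61.6%.
Duty = £281,599.39 × 61.6% = £173,465.22.
Line 4 (V-942, Bralune, 1,743 kg, £26,179.86):
Base rate for V-942 is 28.5%.
Duty = £26,179.86 × 28.5% = £7,461.26.
Total = £0.00 + £2,522.86 + £173,465.22 + £7,461.26 = £183,449.34.

£183,449.34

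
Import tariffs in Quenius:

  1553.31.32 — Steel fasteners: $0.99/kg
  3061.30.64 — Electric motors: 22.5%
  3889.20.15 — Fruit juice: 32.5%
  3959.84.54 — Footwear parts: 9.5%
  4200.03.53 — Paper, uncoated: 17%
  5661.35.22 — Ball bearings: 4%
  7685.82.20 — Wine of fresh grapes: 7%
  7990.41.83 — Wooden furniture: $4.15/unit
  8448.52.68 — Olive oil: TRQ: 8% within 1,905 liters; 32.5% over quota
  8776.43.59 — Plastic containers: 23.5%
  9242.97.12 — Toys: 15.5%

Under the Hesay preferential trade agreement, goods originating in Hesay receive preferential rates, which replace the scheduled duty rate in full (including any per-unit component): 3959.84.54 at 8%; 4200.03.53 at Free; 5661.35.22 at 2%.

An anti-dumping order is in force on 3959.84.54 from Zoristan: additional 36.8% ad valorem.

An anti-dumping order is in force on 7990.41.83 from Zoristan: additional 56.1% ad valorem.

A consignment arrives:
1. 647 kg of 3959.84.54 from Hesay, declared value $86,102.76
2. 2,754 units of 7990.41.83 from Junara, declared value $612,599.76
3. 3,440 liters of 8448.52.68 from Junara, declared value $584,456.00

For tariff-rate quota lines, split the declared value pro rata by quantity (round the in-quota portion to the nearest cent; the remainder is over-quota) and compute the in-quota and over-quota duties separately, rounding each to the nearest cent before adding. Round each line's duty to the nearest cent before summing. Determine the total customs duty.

Line 1 (3959.84.54, Hesay, 647 kg, $86,102.76):
Base rate for 3959.84.54 is 9.5%.
Origin Hesay qualifies under the Quenius–Hesay agreement and 3959.84.54 is covered: preferential rate 8% applies instead.
The additional-duty order on 3959.84.54 targets Zoristan, not Hesay; it does not apply.
Duty = $86,102.76 × 8% = $6,888.22.
Line 2 (7990.41.83, Junara, 2,754 units, $612,599.76):
Base rate for 7990.41.83 is $4.15/unit.
The additional-duty order on 7990.41.83 targets Zoristan, not Junara; it does not apply.
Duty = 2,754 × $4.15 = $11,429.10.
Line 3 (8448.52.68, Junara, 3,440 liters, $584,456.00):
Code 8448.52.68 is under a tariff-rate quota (threshold 1,905 liters). In-quota: 1,905 liters at 8%; over-quota: 1,535 liters at 32.5%.
Pro-rata value split: in-quota = $584,456.00 × 1,905/3,440 = $323,659.50; over-quota = $584,456.00 − $323,659.50 = $260,796.50.
In-quota duty = $323,659.50 × 8% = $25,892.76. Over-quota duty = $260,796.50 × 32.5% = $84,758.86.
Line duty = $25,892.76 + $84,758.86 = $110,651.62.
Total = $6,888.22 + $11,429.10 + $110,651.62 = $128,968.94.

$128,968.94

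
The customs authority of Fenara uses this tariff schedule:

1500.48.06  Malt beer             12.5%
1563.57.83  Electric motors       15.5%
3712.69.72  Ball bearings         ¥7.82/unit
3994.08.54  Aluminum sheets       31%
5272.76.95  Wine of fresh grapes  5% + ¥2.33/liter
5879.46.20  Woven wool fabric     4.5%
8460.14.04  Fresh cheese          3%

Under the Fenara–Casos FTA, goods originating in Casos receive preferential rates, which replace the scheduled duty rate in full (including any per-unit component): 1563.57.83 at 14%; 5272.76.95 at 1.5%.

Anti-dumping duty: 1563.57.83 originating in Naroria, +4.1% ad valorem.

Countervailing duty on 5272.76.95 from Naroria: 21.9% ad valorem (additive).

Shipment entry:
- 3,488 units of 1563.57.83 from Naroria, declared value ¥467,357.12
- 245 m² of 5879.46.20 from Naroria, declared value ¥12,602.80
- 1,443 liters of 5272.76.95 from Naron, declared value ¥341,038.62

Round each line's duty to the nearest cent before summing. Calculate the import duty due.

Line 1 (1563.57.83, Naroria, 3,488 units, ¥467,357.12):
Base rate for 1563.57.83 is 15.5%.
1563.57.83 has an FTA preferential rate, but origin Naroria is not Casos; base rate stands.
Additional duty on 1563.57.83 from Naroria: +4.1%. Applied ad valorem rate: 15.5% + 4.1% = 19.6%.
Duty = ¥467,357.12 × 19.6% = ¥91,602.00.
Line 2 (5879.46.20, Naroria, 245 m², ¥12,602.80):
Base rate for 5879.46.20 is 4.5%.
Duty = ¥12,602.80 × 4.5% = ¥567.13.
Line 3 (5272.76.95, Naron, 1,443 liters, ¥341,038.62):
Base rate for 5272.76.95 is 5% + ¥2.33/liter.
5272.76.95 has an FTA preferential rate, but origin Naron is not Casos; base rate stands.
The additional-duty order on 5272.76.95 targets Naroria, not Naron; it does not apply.
Duty = ¥341,038.62 × 5% + 1,443 × ¥2.33 = ¥20,414.12.
Total = ¥91,602.00 + ¥567.13 + ¥20,414.12 = ¥112,583.25.

¥112,583.25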